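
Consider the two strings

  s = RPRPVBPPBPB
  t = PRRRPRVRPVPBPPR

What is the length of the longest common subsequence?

8

Pick R (s #1, t #4) → P (s #2, t #5) → R (s #3, t #8) → P (s #4, t #9) → V (s #5, t #10) → B (s #6, t #12) → P (s #7, t #13) → P (s #8, t #14); all 8 characters appear in both, in order. The LCS DP gives dp[11][15] = 8, so this is optimal.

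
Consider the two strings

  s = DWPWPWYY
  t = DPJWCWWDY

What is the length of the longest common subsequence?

5

Match D at s[1]=t[1], W at s[2]=t[4], W at s[4]=t[6], W at s[6]=t[7], Y at s[8]=t[9] — 5 characters in the same relative order in both. Since dp[8][9] = 5, nothing longer is possible.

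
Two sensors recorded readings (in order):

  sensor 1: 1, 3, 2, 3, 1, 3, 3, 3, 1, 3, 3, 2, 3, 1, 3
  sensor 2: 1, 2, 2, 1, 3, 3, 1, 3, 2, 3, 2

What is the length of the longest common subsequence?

9

Taking 1 at sensor 1[1]=sensor 2[1]; then 2 at sensor 1[3]=sensor 2[3]; then 1 at sensor 1[5]=sensor 2[4]; then 3 at sensor 1[7]=sensor 2[5]; then 3 at sensor 1[8]=sensor 2[6]; then 1 at sensor 1[9]=sensor 2[7]; then 3 at sensor 1[10]=sensor 2[8]; then 3 at sensor 1[11]=sensor 2[10]; then 2 at sensor 1[12]=sensor 2[11] gives a common subsequence of length 9. dp[15][11] = 9 confirms this is the maximum.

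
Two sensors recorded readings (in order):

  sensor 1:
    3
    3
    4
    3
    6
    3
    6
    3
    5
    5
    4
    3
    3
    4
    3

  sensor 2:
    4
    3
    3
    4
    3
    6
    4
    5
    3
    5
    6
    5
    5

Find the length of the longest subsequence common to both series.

Match 3 at sensor 1[1]=sensor 2[2], 3 at sensor 1[2]=sensor 2[3], 4 at sensor 1[3]=sensor 2[4], 3 at sensor 1[4]=sensor 2[5], 6 at sensor 1[5]=sensor 2[6], 3 at sensor 1[6]=sensor 2[9], 6 at sensor 1[7]=sensor 2[11], 5 at sensor 1[9]=sensor 2[12], 5 at sensor 1[10]=sensor 2[13] — 9 values in the same relative order in both. Since dp[15][13] = 9, nothing longer is possible.

9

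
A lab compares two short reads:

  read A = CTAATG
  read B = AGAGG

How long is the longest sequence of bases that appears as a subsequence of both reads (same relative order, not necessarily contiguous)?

3

Pick A (read A #3, read B #1) → A (read A #4, read B #3) → G (read A #6, read B #5); all 3 bases appear in both, in order. dp[6][5] = 3 confirms this is the maximum.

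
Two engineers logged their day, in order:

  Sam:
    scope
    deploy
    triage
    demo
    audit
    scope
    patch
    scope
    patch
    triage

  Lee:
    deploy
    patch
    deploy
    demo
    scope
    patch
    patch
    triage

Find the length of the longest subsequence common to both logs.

One common subsequence of length 6: deploy at Sam[2]=Lee[3], demo at Sam[4]=Lee[4], scope at Sam[6]=Lee[5], patch at Sam[7]=Lee[6], patch at Sam[9]=Lee[7], triage at Sam[10]=Lee[8]. Since dp[10][8] = 6, nothing longer is possible.

6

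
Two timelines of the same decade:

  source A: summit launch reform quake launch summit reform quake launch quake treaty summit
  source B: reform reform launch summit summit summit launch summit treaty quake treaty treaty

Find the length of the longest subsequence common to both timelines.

6

Taking reform at source A[3]=source B[2], then launch at source A[5]=source B[3], then summit at source A[6]=source B[6], then launch at source A[9]=source B[7], then quake at source A[10]=source B[10], then treaty at source A[11]=source B[12] gives a common subsequence of length 6, and the DP table's final entry dp[12][12] is also 6, so no common subsequence is longer.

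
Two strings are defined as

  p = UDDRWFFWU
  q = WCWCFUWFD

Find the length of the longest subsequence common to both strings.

Let dp[i][j] be the LCS length of the first i characters of p and the first j characters of q. dp[i][j] = dp[i-1][j-1]+1 when the i-th and j-th characters match, else max(dp[i-1][j], dp[i][j-1]).
    ·  W  C  W  C  F  U  W  F  D
 ·  0  0  0  0  0  0  0  0  0  0
 U  0  0  0  0  0  0  1  1  1  1
 D  0  0  0  0  0  0  1  1  1  2
 D  0  0  0  0  0  0  1  1  1  2
 R  0  0  0  0  0  0  1  1  1  2
 W  0  1  1  1  1  1  1  2  2  2
 F  0  1  1  1  1  2  2  2  3  3
 F  0  1  1  1  1  2  2  2  3  3
 W  0  1  1  2  2  2  2  3  3  3
 U  0  1  1  2  2  2  3  3  3  3
dp[9][9] = 3. One LCS (by backtracking along matches): UWF.

3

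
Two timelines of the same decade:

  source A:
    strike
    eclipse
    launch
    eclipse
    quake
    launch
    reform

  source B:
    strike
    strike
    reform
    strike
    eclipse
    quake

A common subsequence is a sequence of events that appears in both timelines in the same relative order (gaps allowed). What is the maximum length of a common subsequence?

Match strike (source A #1, source B #4), then eclipse (source A #4, source B #5), then quake (source A #5, source B #6) — 3 events in the same relative order in both. dp[7][6] = 3 confirms this is the maximum.

3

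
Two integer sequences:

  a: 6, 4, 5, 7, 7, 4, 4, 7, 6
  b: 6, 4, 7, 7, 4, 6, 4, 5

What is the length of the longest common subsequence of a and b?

6

Let dp[i][j] be the LCS length of the first i values of a and the first j values of b. dp[i][j] = dp[i-1][j-1]+1 when the i-th and j-th values match, else max(dp[i-1][j], dp[i][j-1]).
    ·  6  4  7  7  4  6  4  5
 ·  0  0  0  0  0  0  0  0  0
 6  0  1  1  1  1  1  1  1  1
 4  0  1  2  2  2  2  2  2  2
 5  0  1  2  2  2  2  2  2  3
 7  0  1  2  3  3  3  3  3  3
 7  0  1  2  3  4  4  4  4  4
 4  0  1  2  3  4  5  5  5  5
 4  0  1  2  3  4  5  5  6  6
 7  0  1  2  3  4  5  5  6  6
 6  0  1  2  3  4  5  6  6  6
dp[9][8] = 6. One LCS (by backtracking along matches): 6, 4, 7, 7, 4, 4.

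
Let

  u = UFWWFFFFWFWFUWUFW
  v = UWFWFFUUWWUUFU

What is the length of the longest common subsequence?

One common subsequence of length 10: U (u #1, v #1), F (u #2, v #3), W (u #4, v #4), F (u #5, v #5), F (u #6, v #6), W (u #9, v #9), W (u #11, v #10), U (u #13, v #11), U (u #15, v #12), F (u #16, v #13). dp[17][14] = 10 confirms this is the maximum.

10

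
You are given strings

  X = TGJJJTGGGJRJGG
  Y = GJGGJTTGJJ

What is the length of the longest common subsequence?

Let dp[i][j] be the LCS length of the first i characters of X and the first j characters of Y. dp[i][j] = dp[i-1][j-1]+1 when the i-th and j-th characters match, else max(dp[i-1][j], dp[i][j-1]).
    ·  G  J  G  G  J  T  T  G  J  J
 ·  0  0  0  0  0  0  0  0  0  0  0
 T  0  0  0  0  0  0  1  1  1  1  1
 G  0  1  1  1  1  1  1  1  2  2  2
 J  0  1  2  2  2  2  2  2  2  3  3
 J  0  1  2  2  2  3  3  3  3  3  4
 J  0  1  2  2  2  3  3  3  3  4  4
 T  0  1  2  2  2  3  4  4  4  4  4
 G  0  1  2  3  3  3  4  4  5  5  5
 G  0  1  2  3  4  4  4  4  5  5  5
 G  0  1  2  3  4  4  4  4  5  5  5
 J  0  1  2  3  4  5  5  5  5  6  6
 R  0  1  2  3  4  5  5  5  5  6  6
 J  0  1  2  3  4  5  5  5  5  6  7
 G  0  1  2  3  4  5  5  5  6  6  7
 G  0  1  2  3  4  5  5  5  6  6  7
dp[14][10] = 7. One LCS (by backtracking along matches): GJJTGJJ.

7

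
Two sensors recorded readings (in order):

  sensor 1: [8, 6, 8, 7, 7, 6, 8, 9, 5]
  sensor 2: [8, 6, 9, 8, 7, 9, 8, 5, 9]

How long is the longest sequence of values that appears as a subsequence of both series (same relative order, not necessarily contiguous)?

Match 8 at sensor 1[1]=sensor 2[1]; then 6 at sensor 1[2]=sensor 2[2]; then 8 at sensor 1[3]=sensor 2[4]; then 7 at sensor 1[4]=sensor 2[5]; then 8 at sensor 1[7]=sensor 2[7]; then 9 at sensor 1[8]=sensor 2[9] — 6 values in the same relative order in both. The LCS DP gives dp[9][9] = 6, so this is optimal.

6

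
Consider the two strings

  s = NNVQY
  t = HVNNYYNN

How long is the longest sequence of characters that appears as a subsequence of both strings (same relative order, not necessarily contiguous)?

Let dp[i][j] be the LCS length of the first i characters of s and the first j characters of t. dp[i][j] = dp[i-1][j-1]+1 when the i-th and j-th characters match, else max(dp[i-1][j], dp[i][j-1]).
    ·  H  V  N  N  Y  Y  N  N
 ·  0  0  0  0  0  0  0  0  0
 N  0  0  0  1  1  1  1  1  1
 N  0  0  0  1  2  2  2  2  2
 V  0  0  1  1  2  2  2  2  2
 Q  0  0  1  1  2  2  2  2  2
 Y  0  0  1  1  2  3  3  3  3
dp[5][8] = 3. One LCS (by backtracking along matches): NNY.

3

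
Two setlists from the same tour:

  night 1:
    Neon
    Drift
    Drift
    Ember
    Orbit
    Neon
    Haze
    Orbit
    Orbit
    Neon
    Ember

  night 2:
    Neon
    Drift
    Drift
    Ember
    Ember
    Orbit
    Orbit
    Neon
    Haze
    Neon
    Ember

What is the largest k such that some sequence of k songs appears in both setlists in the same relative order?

9

One common subsequence of length 9: Neon [1,1], Drift [2,2], Drift [3,3], Ember [4,5], Orbit [5,7], Neon [6,8], Haze [7,9], Neon [10,10], Ember [11,11]. The LCS DP gives dp[11][11] = 9, so this is optimal.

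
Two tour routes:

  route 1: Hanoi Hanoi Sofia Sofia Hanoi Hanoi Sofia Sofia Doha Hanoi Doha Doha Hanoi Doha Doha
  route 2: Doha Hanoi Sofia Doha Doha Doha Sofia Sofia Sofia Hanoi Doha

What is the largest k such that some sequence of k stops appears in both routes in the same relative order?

7

Match Hanoi at route 1[2]=route 2[2] → Sofia at route 1[3]=route 2[3] → Sofia at route 1[4]=route 2[7] → Sofia at route 1[7]=route 2[8] → Sofia at route 1[8]=route 2[9] → Hanoi at route 1[13]=route 2[10] → Doha at route 1[15]=route 2[11] — 7 stops in the same relative order in both. The LCS DP gives dp[15][11] = 7, so this is optimal.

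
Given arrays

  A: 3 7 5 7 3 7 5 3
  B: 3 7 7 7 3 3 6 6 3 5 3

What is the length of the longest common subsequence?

6

Taking 3 at A[1]=B[1] → 7 at A[2]=B[3] → 7 at A[4]=B[4] → 3 at A[5]=B[9] → 5 at A[7]=B[10] → 3 at A[8]=B[11] gives a common subsequence of length 6. The LCS DP gives dp[8][11] = 6, so this is optimal.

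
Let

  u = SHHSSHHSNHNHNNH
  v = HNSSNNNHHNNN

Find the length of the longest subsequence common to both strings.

8

Match H (u #2, v #1), then S (u #4, v #3), then S (u #5, v #4), then H (u #7, v #8), then H (u #10, v #9), then N (u #11, v #10), then N (u #13, v #11), then N (u #14, v #12) — 8 characters in the same relative order in both, and the DP table's final entry dp[15][12] is also 8, so no common subsequence is longer.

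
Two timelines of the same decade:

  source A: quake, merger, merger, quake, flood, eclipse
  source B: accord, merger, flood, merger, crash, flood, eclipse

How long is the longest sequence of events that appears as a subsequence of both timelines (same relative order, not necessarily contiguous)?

4

One common subsequence of length 4: merger [2,2]; then merger [3,4]; then flood [5,6]; then eclipse [6,7]. The LCS DP gives dp[6][7] = 4, so this is optimal.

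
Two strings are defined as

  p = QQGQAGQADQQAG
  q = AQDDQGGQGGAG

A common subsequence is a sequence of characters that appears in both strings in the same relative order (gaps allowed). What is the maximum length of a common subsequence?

Pick Q at p[1]=q[2]; then Q at p[2]=q[5]; then G at p[3]=q[7]; then Q at p[4]=q[8]; then G at p[6]=q[10]; then A at p[12]=q[11]; then G at p[13]=q[12]; all 7 characters appear in both, in order. dp[13][12] = 7 confirms this is the maximum.

7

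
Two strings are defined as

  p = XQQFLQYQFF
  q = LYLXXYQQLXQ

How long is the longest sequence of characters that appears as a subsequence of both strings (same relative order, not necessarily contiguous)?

Taking X at p[1]=q[5] → Q at p[2]=q[7] → Q at p[3]=q[8] → L at p[5]=q[9] → Q at p[8]=q[11] gives a common subsequence of length 5. dp[10][11] = 5 confirms this is the maximum.

5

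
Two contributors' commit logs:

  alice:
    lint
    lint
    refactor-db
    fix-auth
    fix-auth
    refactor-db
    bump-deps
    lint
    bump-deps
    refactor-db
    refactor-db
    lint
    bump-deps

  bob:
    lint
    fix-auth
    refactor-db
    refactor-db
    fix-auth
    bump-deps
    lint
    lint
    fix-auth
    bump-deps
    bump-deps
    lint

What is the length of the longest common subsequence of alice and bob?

7

Taking lint (alice #1, bob #1); then refactor-db (alice #3, bob #4); then fix-auth (alice #4, bob #5); then fix-auth (alice #5, bob #9); then bump-deps (alice #7, bob #10); then bump-deps (alice #9, bob #11); then lint (alice #12, bob #12) gives a common subsequence of length 7. Since dp[13][12] = 7, nothing longer is possible.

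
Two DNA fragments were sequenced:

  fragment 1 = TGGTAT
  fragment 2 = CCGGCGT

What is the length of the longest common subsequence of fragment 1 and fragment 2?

Match G (fragment 1 #2, fragment 2 #4); then G (fragment 1 #3, fragment 2 #6); then T (fragment 1 #6, fragment 2 #7) — 3 bases in the same relative order in both, and the DP table's final entry dp[6][7] is also 3, so no common subsequence is longer.

3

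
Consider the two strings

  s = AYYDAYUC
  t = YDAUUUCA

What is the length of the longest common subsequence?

5

Let dp[i][j] be the LCS length of the first i characters of s and the first j characters of t. dp[i][j] = dp[i-1][j-1]+1 when the i-th and j-th characters match, else max(dp[i-1][j], dp[i][j-1]).
    ·  Y  D  A  U  U  U  C  A
 ·  0  0  0  0  0  0  0  0  0
 A  0  0  0  1  1  1  1  1  1
 Y  0  1  1  1  1  1  1  1  1
 Y  0  1  1  1  1  1  1  1  1
 D  0  1  2  2  2  2  2  2  2
 A  0  1  2  3  3  3  3  3  3
 Y  0  1  2  3  3  3  3  3  3
 U  0  1  2  3  4  4  4  4  4
 C  0  1  2  3  4  4  4  5  5
dp[8][8] = 5. One LCS (by backtracking along matches): YDAUC.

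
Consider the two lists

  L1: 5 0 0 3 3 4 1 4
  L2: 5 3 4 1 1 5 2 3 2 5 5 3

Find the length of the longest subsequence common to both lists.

4

Taking 5 at L1[1]=L2[1]; then 3 at L1[5]=L2[2]; then 4 at L1[6]=L2[3]; then 1 at L1[7]=L2[5] gives a common subsequence of length 4. dp[8][12] = 4 confirms this is the maximum.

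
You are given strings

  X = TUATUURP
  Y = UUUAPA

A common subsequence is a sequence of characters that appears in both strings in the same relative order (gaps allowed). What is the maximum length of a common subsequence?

4

Let dp[i][j] be the LCS length of the first i characters of X and the first j characters of Y. dp[i][j] = dp[i-1][j-1]+1 when the i-th and j-th characters match, else max(dp[i-1][j], dp[i][j-1]).
    ·  U  U  U  A  P  A
 ·  0  0  0  0  0  0  0
 T  0  0  0  0  0  0  0
 U  0  1  1  1  1  1  1
 A  0  1  1  1  2  2  2
 T  0  1  1  1  2  2  2
 U  0  1  2  2  2  2  2
 U  0  1  2  3  3  3  3
 R  0  1  2  3  3  3  3
 P  0  1  2  3  3  4  4
dp[8][6] = 4. One LCS (by backtracking along matches): UUUP.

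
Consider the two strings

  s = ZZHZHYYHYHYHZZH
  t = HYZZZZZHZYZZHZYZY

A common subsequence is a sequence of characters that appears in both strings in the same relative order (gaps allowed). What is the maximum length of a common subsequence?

One common subsequence of length 8: Z (s #1, t #6); then Z (s #2, t #7); then H (s #3, t #8); then Z (s #4, t #9); then Y (s #6, t #10); then H (s #8, t #13); then Y (s #9, t #15); then Y (s #11, t #17). dp[15][17] = 8 confirms this is the maximum.

8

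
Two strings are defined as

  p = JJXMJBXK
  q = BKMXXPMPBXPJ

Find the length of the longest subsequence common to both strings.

4

Pick X at p[3]=q[5], then M at p[4]=q[7], then B at p[6]=q[9], then X at p[7]=q[10]; all 4 characters appear in both, in order. dp[8][12] = 4 confirms this is the maximum.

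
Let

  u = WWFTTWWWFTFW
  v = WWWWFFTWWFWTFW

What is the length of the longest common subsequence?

One common subsequence of length 10: W (u #1, v #3), then W (u #2, v #4), then F (u #3, v #6), then T (u #5, v #7), then W (u #6, v #8), then W (u #7, v #9), then W (u #8, v #11), then T (u #10, v #12), then F (u #11, v #13), then W (u #12, v #14). The LCS DP gives dp[12][14] = 10, so this is optimal.

10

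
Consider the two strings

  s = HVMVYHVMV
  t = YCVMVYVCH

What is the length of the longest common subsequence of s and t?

5

Let dp[i][j] be the LCS length of the first i characters of s and the first j characters of t. dp[i][j] = dp[i-1][j-1]+1 when the i-th and j-th characters match, else max(dp[i-1][j], dp[i][j-1]).
    ·  Y  C  V  M  V  Y  V  C  H
 ·  0  0  0  0  0  0  0  0  0  0
 H  0  0  0  0  0  0  0  0  0  1
 V  0  0  0  1  1  1  1  1  1  1
 M  0  0  0  1  2  2  2  2  2  2
 V  0  0  0  1  2  3  3  3  3  3
 Y  0  1  1  1  2  3  4  4  4  4
 H  0  1  1  1  2  3  4  4  4  5
 V  0  1  1  2  2  3  4  5  5  5
 M  0  1  1  2  3  3  4  5  5  5
 V  0  1  1  2  3  4  4  5  5  5
dp[9][9] = 5. One LCS (by backtracking along matches): VMVYH.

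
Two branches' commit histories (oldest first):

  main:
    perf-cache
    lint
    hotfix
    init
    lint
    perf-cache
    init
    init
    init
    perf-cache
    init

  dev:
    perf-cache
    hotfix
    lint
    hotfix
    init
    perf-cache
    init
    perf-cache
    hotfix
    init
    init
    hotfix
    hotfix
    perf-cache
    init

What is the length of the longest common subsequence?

Match perf-cache at main[1]=dev[1] → lint at main[2]=dev[3] → hotfix at main[3]=dev[4] → init at main[4]=dev[5] → perf-cache at main[6]=dev[6] → init at main[7]=dev[7] → init at main[8]=dev[10] → init at main[9]=dev[11] → perf-cache at main[10]=dev[14] → init at main[11]=dev[15] — 10 commits in the same relative order in both. dp[11][15] = 10 confirms this is the maximum.

10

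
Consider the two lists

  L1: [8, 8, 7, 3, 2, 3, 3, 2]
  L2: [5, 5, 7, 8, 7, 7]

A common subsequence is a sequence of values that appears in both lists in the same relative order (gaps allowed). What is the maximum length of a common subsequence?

Let dp[i][j] be the LCS length of the first i values of L1 and the first j values of L2. dp[i][j] = dp[i-1][j-1]+1 when the i-th and j-th values match, else max(dp[i-1][j], dp[i][j-1]).
    ·  5  5  7  8  7  7
 ·  0  0  0  0  0  0  0
 8  0  0  0  0  1  1  1
 8  0  0  0  0  1  1  1
 7  0  0  0  1  1  2  2
 3  0  0  0  1  1  2  2
 2  0  0  0  1  1  2  2
 3  0  0  0  1  1  2  2
 3  0  0  0  1  1  2  2
 2  0  0  0  1  1  2  2
dp[8][6] = 2. One LCS (by backtracking along matches): 8, 7.

2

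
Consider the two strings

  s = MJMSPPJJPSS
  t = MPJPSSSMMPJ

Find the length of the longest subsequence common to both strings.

Match M (s #3, t #1) → P (s #6, t #2) → J (s #8, t #3) → P (s #9, t #4) → S (s #10, t #6) → S (s #11, t #7) — 6 characters in the same relative order in both, and the DP table's final entry dp[11][11] is also 6, so no common subsequence is longer.

6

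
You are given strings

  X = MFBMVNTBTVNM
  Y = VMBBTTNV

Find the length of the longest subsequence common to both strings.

5

Let dp[i][j] be the LCS length of the first i characters of X and the first j characters of Y. dp[i][j] = dp[i-1][j-1]+1 when the i-th and j-th characters match, else max(dp[i-1][j], dp[i][j-1]).
    ·  V  M  B  B  T  T  N  V
 ·  0  0  0  0  0  0  0  0  0
 M  0  0  1  1  1  1  1  1  1
 F  0  0  1  1  1  1  1  1  1
 B  0  0  1  2  2  2  2  2  2
 M  0  0  1  2  2  2  2  2  2
 V  0  1  1  2  2  2  2  2  3
 N  0  1  1  2  2  2  2  3  3
 T  0  1  1  2  2  3  3  3  3
 B  0  1  1  2  3  3  3  3  3
 T  0  1  1  2  3  4  4  4  4
 V  0  1  1  2  3  4  4  4  5
 N  0  1  1  2  3  4  4  5  5
 M  0  1  2  2  3  4  4  5  5
dp[12][8] = 5. One LCS (by backtracking along matches): MBTTV.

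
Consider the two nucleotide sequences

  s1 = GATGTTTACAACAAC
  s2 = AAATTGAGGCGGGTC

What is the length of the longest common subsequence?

Pick A (s1 #2, s2 #3), T (s1 #3, s2 #5), G (s1 #4, s2 #6), A (s1 #8, s2 #7), C (s1 #9, s2 #10), C (s1 #15, s2 #15); all 6 bases appear in both, in order. Since dp[15][15] = 6, nothing longer is possible.

6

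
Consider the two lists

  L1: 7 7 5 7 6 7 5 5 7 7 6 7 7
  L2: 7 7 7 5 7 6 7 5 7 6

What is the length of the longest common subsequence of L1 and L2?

Let dp[i][j] be the LCS length of the first i values of L1 and the first j values of L2. dp[i][j] = dp[i-1][j-1]+1 when the i-th and j-th values match, else max(dp[i-1][j], dp[i][j-1]).
    ·  7  7  7  5  7  6  7  5  7  6
 ·  0  0  0  0  0  0  0  0  0  0  0
 7  0  1  1  1  1  1  1  1  1  1  1
 7  0  1  2  2  2  2  2  2  2  2  2
 5  0  1  2  2  3  3  3  3  3  3  3
 7  0  1  2  3  3  4  4  4  4  4  4
 6  0  1  2  3  3  4  5  5  5  5  5
 7  0  1  2  3  3  4  5  6  6  6  6
 5  0  1  2  3  4  4  5  6  7  7  7
 5  0  1  2  3  4  4  5  6  7  7  7
 7  0  1  2  3  4  5  5  6  7  8  8
 7  0  1  2  3  4  5  5  6  7  8  8
 6  0  1  2  3  4  5  6  6  7  8  9
 7  0  1  2  3  4  5  6  7  7  8  9
 7  0  1  2  3  4  5  6  7  7  8  9
dp[13][10] = 9. One LCS (by backtracking along matches): 7, 7, 5, 7, 6, 7, 5, 7, 6.

9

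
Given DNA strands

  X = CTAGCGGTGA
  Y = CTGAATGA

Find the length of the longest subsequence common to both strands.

6

Match C (X #1, Y #1), then T (X #2, Y #2), then A (X #3, Y #5), then T (X #8, Y #6), then G (X #9, Y #7), then A (X #10, Y #8) — 6 bases in the same relative order in both. dp[10][8] = 6 confirms this is the maximum.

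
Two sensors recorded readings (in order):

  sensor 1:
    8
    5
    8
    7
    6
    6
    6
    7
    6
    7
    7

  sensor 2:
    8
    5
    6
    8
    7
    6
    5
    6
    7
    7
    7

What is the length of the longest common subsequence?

One common subsequence of length 9: 8 [1,1]; then 5 [2,2]; then 8 [3,4]; then 7 [4,5]; then 6 [5,6]; then 6 [7,8]; then 7 [8,9]; then 7 [10,10]; then 7 [11,11], and the DP table's final entry dp[11][11] is also 9, so no common subsequence is longer.

9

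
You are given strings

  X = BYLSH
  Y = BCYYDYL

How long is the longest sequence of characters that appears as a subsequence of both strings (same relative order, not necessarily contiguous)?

Match B (X #1, Y #1) → Y (X #2, Y #6) → L (X #3, Y #7) — 3 characters in the same relative order in both. dp[5][7] = 3 confirms this is the maximum.

3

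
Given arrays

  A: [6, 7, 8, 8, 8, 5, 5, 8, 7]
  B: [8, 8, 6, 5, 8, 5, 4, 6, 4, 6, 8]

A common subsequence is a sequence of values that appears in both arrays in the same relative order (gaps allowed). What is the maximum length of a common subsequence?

5

Taking 8 at A[3]=B[1]; then 8 at A[4]=B[2]; then 8 at A[5]=B[5]; then 5 at A[6]=B[6]; then 8 at A[8]=B[11] gives a common subsequence of length 5, and the DP table's final entry dp[9][11] is also 5, so no common subsequence is longer.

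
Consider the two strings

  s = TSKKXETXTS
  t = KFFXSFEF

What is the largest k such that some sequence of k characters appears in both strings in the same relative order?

3

Let dp[i][j] be the LCS length of the first i characters of s and the first j characters of t. dp[i][j] = dp[i-1][j-1]+1 when the i-th and j-th characters match, else max(dp[i-1][j], dp[i][j-1]).
    ·  K  F  F  X  S  F  E  F
 ·  0  0  0  0  0  0  0  0  0
 T  0  0  0  0  0  0  0  0  0
 S  0  0  0  0  0  1  1  1  1
 K  0  1  1  1  1  1  1  1  1
 K  0  1  1  1  1  1  1  1  1
 X  0  1  1  1  2  2  2  2  2
 E  0  1  1  1  2  2  2  3  3
 T  0  1  1  1  2  2  2  3  3
 X  0  1  1  1  2  2  2  3  3
 T  0  1  1  1  2  2  2  3  3
 S  0  1  1  1  2  3  3  3  3
dp[10][8] = 3. One LCS (by backtracking along matches): KXE.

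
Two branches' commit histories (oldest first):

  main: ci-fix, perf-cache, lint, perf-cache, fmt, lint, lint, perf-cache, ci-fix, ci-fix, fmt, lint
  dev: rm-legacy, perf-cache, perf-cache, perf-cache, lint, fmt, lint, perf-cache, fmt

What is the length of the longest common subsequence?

Taking perf-cache (main #2, dev #4), then lint (main #3, dev #5), then fmt (main #5, dev #6), then lint (main #7, dev #7), then perf-cache (main #8, dev #8), then fmt (main #11, dev #9) gives a common subsequence of length 6. Since dp[12][9] = 6, nothing longer is possible.

6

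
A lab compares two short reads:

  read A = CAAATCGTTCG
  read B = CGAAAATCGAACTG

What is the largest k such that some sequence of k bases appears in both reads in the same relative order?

9

Taking C [1,1]; then A [2,4]; then A [3,5]; then A [4,6]; then T [5,7]; then C [6,8]; then G [7,9]; then T [9,13]; then G [11,14] gives a common subsequence of length 9. dp[11][14] = 9 confirms this is the maximum.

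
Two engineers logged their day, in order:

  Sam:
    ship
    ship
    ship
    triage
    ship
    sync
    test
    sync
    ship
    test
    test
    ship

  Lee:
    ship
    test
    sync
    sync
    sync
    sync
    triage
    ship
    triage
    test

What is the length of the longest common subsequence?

Match ship at Sam[1]=Lee[1], sync at Sam[6]=Lee[5], sync at Sam[8]=Lee[6], ship at Sam[9]=Lee[8], test at Sam[11]=Lee[10] — 5 tasks in the same relative order in both. Since dp[12][10] = 5, nothing longer is possible.

5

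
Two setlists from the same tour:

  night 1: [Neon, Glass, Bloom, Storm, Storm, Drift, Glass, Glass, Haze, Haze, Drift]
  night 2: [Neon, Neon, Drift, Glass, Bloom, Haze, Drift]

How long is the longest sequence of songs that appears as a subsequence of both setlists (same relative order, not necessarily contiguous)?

Match Neon (night 1 #1, night 2 #2), then Glass (night 1 #2, night 2 #4), then Bloom (night 1 #3, night 2 #5), then Haze (night 1 #10, night 2 #6), then Drift (night 1 #11, night 2 #7) — 5 songs in the same relative order in both, and the DP table's final entry dp[11][7] is also 5, so no common subsequence is longer.

5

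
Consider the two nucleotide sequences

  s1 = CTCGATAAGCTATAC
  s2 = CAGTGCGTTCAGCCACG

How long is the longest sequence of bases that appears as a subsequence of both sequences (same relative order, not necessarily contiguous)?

10

Taking C at s1[1]=s2[1] → T at s1[2]=s2[4] → C at s1[3]=s2[6] → G at s1[4]=s2[7] → T at s1[6]=s2[9] → A at s1[8]=s2[11] → G at s1[9]=s2[12] → C at s1[10]=s2[14] → A at s1[14]=s2[15] → C at s1[15]=s2[16] gives a common subsequence of length 10. The LCS DP gives dp[15][17] = 10, so this is optimal.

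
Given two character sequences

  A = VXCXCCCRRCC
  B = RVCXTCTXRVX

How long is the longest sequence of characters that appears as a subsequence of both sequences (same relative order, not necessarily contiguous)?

Match V at A[1]=B[2]; then X at A[2]=B[4]; then C at A[3]=B[6]; then X at A[4]=B[8]; then R at A[8]=B[9] — 5 characters in the same relative order in both. The LCS DP gives dp[11][11] = 5, so this is optimal.

5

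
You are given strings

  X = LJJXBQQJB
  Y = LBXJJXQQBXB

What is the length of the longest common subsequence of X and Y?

7

Let dp[i][j] be the LCS length of the first i characters of X and the first j characters of Y. dp[i][j] = dp[i-1][j-1]+1 when the i-th and j-th characters match, else max(dp[i-1][j], dp[i][j-1]).
    ·  L  B  X  J  J  X  Q  Q  B  X  B
 ·  0  0  0  0  0  0  0  0  0  0  0  0
 L  0  1  1  1  1  1  1  1  1  1  1  1
 J  0  1  1  1  2  2  2  2  2  2  2  2
 J  0  1  1  1  2  3  3  3  3  3  3  3
 X  0  1  1  2  2  3  4  4  4  4  4  4
 B  0  1  2  2  2  3  4  4  4  5  5  5
 Q  0  1  2  2  2  3  4  5  5  5  5  5
 Q  0  1  2  2  2  3  4  5  6  6  6  6
 J  0  1  2  2  3  3  4  5  6  6  6  6
 B  0  1  2  2  3  3  4  5  6  7  7  7
dp[9][11] = 7. One LCS (by backtracking along matches): LJJXQQB.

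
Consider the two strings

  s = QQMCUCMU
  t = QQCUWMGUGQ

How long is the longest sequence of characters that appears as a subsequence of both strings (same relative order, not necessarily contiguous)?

Let dp[i][j] be the LCS length of the first i characters of s and the first j characters of t. dp[i][j] = dp[i-1][j-1]+1 when the i-th and j-th characters match, else max(dp[i-1][j], dp[i][j-1]).
    ·  Q  Q  C  U  W  M  G  U  G  Q
 ·  0  0  0  0  0  0  0  0  0  0  0
 Q  0  1  1  1  1  1  1  1  1  1  1
 Q  0  1  2  2  2  2  2  2  2  2  2
 M  0  1  2  2  2  2  3  3  3  3  3
 C  0  1  2  3  3  3  3  3  3  3  3
 U  0  1  2  3  4  4  4  4  4  4  4
 C  0  1  2  3  4  4  4  4  4  4  4
 M  0  1  2  3  4  4  5  5  5  5  5
 U  0  1  2  3  4  4  5  5  6  6  6
dp[8][10] = 6. One LCS (by backtracking along matches): QQCUMU.

6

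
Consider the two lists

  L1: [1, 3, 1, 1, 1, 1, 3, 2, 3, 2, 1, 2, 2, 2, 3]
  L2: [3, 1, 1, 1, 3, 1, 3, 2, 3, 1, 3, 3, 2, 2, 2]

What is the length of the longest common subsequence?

12

Pick 3 (L1 #2, L2 #1) → 1 (L1 #3, L2 #2) → 1 (L1 #4, L2 #3) → 1 (L1 #5, L2 #4) → 1 (L1 #6, L2 #6) → 3 (L1 #7, L2 #7) → 2 (L1 #8, L2 #8) → 3 (L1 #9, L2 #9) → 1 (L1 #11, L2 #10) → 2 (L1 #12, L2 #13) → 2 (L1 #13, L2 #14) → 2 (L1 #14, L2 #15); all 12 values appear in both, in order. The LCS DP gives dp[15][15] = 12, so this is optimal.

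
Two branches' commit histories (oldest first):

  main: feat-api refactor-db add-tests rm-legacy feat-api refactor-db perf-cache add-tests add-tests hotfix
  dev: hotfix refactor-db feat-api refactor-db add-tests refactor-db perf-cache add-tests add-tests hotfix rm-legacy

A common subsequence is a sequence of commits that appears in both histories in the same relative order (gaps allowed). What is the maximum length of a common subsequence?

Match feat-api (main #1, dev #3), refactor-db (main #2, dev #4), add-tests (main #3, dev #5), refactor-db (main #6, dev #6), perf-cache (main #7, dev #7), add-tests (main #8, dev #8), add-tests (main #9, dev #9), hotfix (main #10, dev #10) — 8 commits in the same relative order in both. Since dp[10][11] = 8, nothing longer is possible.

8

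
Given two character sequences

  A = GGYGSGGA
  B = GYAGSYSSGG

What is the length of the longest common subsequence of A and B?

6

Pick G at A[1]=B[1], then G at A[2]=B[4], then Y at A[3]=B[6], then S at A[5]=B[8], then G at A[6]=B[9], then G at A[7]=B[10]; all 6 characters appear in both, in order. The LCS DP gives dp[8][10] = 6, so this is optimal.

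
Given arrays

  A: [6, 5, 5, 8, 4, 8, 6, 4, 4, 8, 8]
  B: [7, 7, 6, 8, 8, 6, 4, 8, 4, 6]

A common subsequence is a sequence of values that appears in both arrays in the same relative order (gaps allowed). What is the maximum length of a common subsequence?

6

One common subsequence of length 6: 6 [1,3] → 8 [4,4] → 8 [6,5] → 6 [7,6] → 4 [8,7] → 4 [9,9]. dp[11][10] = 6 confirms this is the maximum.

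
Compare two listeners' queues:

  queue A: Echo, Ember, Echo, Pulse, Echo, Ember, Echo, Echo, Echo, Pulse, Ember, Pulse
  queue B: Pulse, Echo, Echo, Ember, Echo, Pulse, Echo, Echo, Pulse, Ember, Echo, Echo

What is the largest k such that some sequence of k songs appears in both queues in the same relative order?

Taking Echo at queue A[1]=queue B[3]; then Ember at queue A[2]=queue B[4]; then Echo at queue A[3]=queue B[5]; then Pulse at queue A[4]=queue B[6]; then Echo at queue A[5]=queue B[8]; then Ember at queue A[6]=queue B[10]; then Echo at queue A[8]=queue B[11]; then Echo at queue A[9]=queue B[12] gives a common subsequence of length 8. The LCS DP gives dp[12][12] = 8, so this is optimal.

8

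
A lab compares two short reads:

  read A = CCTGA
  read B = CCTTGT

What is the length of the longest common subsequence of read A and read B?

4

Pick C at read A[1]=read B[1]; then C at read A[2]=read B[2]; then T at read A[3]=read B[4]; then G at read A[4]=read B[5]; all 4 bases appear in both, in order. dp[5][6] = 4 confirms this is the maximum.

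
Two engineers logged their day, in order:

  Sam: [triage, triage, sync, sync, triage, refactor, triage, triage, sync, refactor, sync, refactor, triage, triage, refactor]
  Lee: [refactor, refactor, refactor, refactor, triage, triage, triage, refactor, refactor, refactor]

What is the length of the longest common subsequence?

6

Taking triage (Sam #5, Lee #5); then triage (Sam #7, Lee #6); then triage (Sam #8, Lee #7); then refactor (Sam #10, Lee #8); then refactor (Sam #12, Lee #9); then refactor (Sam #15, Lee #10) gives a common subsequence of length 6. dp[15][10] = 6 confirms this is the maximum.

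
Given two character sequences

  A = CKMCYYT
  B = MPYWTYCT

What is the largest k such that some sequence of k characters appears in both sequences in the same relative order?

4

Taking M (A #3, B #1) → Y (A #5, B #3) → Y (A #6, B #6) → T (A #7, B #8) gives a common subsequence of length 4, and the DP table's final entry dp[7][8] is also 4, so no common subsequence is longer.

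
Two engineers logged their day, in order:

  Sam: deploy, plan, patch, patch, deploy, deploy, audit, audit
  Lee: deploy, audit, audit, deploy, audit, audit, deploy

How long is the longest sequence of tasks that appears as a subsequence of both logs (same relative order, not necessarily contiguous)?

4

Taking deploy at Sam[1]=Lee[1] → deploy at Sam[6]=Lee[4] → audit at Sam[7]=Lee[5] → audit at Sam[8]=Lee[6] gives a common subsequence of length 4. The LCS DP gives dp[8][7] = 4, so this is optimal.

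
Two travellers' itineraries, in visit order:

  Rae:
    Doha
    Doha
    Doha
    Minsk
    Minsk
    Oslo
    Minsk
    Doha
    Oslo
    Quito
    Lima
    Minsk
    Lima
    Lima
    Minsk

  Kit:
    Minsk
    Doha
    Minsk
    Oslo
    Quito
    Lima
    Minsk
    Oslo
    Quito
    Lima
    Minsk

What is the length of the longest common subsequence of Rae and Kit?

One common subsequence of length 8: Doha at Rae[3]=Kit[2], then Minsk at Rae[5]=Kit[3], then Oslo at Rae[6]=Kit[4], then Minsk at Rae[7]=Kit[7], then Oslo at Rae[9]=Kit[8], then Quito at Rae[10]=Kit[9], then Lima at Rae[14]=Kit[10], then Minsk at Rae[15]=Kit[11], and the DP table's final entry dp[15][11] is also 8, so no common subsequence is longer.

8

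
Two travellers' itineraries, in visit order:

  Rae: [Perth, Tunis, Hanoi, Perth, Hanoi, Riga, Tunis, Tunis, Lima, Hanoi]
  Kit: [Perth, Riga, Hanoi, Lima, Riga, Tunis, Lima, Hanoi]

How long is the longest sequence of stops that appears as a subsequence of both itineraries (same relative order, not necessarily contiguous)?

One common subsequence of length 6: Perth (Rae #1, Kit #1); then Hanoi (Rae #3, Kit #3); then Riga (Rae #6, Kit #5); then Tunis (Rae #8, Kit #6); then Lima (Rae #9, Kit #7); then Hanoi (Rae #10, Kit #8). dp[10][8] = 6 confirms this is the maximum.

6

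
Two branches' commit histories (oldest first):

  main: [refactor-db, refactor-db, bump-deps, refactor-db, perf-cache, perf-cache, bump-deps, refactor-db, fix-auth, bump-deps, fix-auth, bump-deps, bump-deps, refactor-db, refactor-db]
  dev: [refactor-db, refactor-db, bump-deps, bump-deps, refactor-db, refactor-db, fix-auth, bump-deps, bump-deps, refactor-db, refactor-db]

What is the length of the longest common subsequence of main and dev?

10

Pick refactor-db at main[1]=dev[1], refactor-db at main[2]=dev[2], bump-deps at main[3]=dev[4], refactor-db at main[4]=dev[5], refactor-db at main[8]=dev[6], fix-auth at main[11]=dev[7], bump-deps at main[12]=dev[8], bump-deps at main[13]=dev[9], refactor-db at main[14]=dev[10], refactor-db at main[15]=dev[11]; all 10 commits appear in both, in order, and the DP table's final entry dp[15][11] is also 10, so no common subsequence is longer.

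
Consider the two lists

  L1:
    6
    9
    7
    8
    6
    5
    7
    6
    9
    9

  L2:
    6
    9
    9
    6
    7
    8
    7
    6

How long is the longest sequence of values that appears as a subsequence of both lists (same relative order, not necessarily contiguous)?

6

Pick 6 (L1 #1, L2 #1), then 9 (L1 #2, L2 #3), then 7 (L1 #3, L2 #5), then 8 (L1 #4, L2 #6), then 7 (L1 #7, L2 #7), then 6 (L1 #8, L2 #8); all 6 values appear in both, in order, and the DP table's final entry dp[10][8] is also 6, so no common subsequence is longer.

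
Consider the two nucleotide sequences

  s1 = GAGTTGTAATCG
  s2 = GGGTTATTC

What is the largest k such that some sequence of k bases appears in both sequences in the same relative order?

7

Match G [1,2]; then G [3,3]; then T [4,4]; then T [5,5]; then T [7,7]; then T [10,8]; then C [11,9] — 7 bases in the same relative order in both, and the DP table's final entry dp[12][9] is also 7, so no common subsequence is longer.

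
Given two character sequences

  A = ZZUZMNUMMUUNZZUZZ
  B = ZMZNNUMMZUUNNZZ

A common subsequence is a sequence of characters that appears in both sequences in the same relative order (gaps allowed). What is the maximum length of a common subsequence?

One common subsequence of length 11: Z [1,1]; then Z [2,3]; then N [6,5]; then U [7,6]; then M [8,7]; then M [9,8]; then U [10,10]; then U [11,11]; then N [12,13]; then Z [16,14]; then Z [17,15], and the DP table's final entry dp[17][15] is also 11, so no common subsequence is longer.

11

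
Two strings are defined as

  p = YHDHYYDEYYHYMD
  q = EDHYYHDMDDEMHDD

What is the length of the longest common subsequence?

8

Pick D [3,2] → H [4,3] → Y [5,4] → Y [6,5] → D [7,10] → E [8,11] → H [11,13] → D [14,15]; all 8 characters appear in both, in order. dp[14][15] = 8 confirms this is the maximum.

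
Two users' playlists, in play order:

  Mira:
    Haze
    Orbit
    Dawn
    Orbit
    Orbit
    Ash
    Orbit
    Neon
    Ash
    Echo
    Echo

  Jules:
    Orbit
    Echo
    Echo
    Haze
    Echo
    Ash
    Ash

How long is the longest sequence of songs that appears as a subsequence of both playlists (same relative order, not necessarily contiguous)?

One common subsequence of length 3: Haze [1,4], Ash [6,6], Ash [9,7]. dp[11][7] = 3 confirms this is the maximum.

3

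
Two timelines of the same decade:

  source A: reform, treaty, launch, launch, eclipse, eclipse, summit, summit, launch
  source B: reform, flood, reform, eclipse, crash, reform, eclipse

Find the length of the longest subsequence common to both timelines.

3

Taking reform (source A #1, source B #3), then eclipse (source A #5, source B #4), then eclipse (source A #6, source B #7) gives a common subsequence of length 3. The LCS DP gives dp[9][7] = 3, so this is optimal.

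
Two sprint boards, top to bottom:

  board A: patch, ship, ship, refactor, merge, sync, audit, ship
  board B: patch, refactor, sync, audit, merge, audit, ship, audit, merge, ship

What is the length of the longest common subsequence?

Taking patch (board A #1, board B #1); then refactor (board A #4, board B #2); then merge (board A #5, board B #5); then audit (board A #7, board B #8); then ship (board A #8, board B #10) gives a common subsequence of length 5. The LCS DP gives dp[8][10] = 5, so this is optimal.

5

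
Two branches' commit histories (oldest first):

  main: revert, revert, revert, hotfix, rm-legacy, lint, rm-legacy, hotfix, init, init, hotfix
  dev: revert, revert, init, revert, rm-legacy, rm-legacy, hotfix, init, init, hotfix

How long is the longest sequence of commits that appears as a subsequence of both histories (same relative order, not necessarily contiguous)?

9

Taking revert [1,1], then revert [2,2], then revert [3,4], then rm-legacy [5,5], then rm-legacy [7,6], then hotfix [8,7], then init [9,8], then init [10,9], then hotfix [11,10] gives a common subsequence of length 9. dp[11][10] = 9 confirms this is the maximum.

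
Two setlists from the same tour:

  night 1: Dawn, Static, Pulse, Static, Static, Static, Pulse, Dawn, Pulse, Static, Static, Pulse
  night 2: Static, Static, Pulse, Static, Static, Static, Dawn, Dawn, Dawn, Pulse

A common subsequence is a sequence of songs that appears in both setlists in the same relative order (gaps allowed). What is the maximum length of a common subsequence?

7

One common subsequence of length 7: Static (night 1 #2, night 2 #2); then Pulse (night 1 #3, night 2 #3); then Static (night 1 #4, night 2 #4); then Static (night 1 #5, night 2 #5); then Static (night 1 #6, night 2 #6); then Dawn (night 1 #8, night 2 #9); then Pulse (night 1 #12, night 2 #10), and the DP table's final entry dp[12][10] is also 7, so no common subsequence is longer.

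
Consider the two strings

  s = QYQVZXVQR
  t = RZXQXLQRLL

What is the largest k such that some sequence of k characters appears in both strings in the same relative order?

Taking Q [3,4] → X [6,5] → Q [8,7] → R [9,8] gives a common subsequence of length 4, and the DP table's final entry dp[9][10] is also 4, so no common subsequence is longer.

4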